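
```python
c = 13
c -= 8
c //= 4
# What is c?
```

Trace:
`c = 13` → c = 13
`c -= 8` → c = 5
`c //= 4` → c = 1
So c = 1

Answer: 1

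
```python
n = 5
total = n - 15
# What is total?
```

Trace:
`n = 5` → n = 5
`total = n - 15` → total = -10
So total = -10

Answer: -10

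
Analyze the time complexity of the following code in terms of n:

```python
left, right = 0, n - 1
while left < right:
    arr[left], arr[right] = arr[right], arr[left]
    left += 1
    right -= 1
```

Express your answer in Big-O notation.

This is In-place array reversal. Time complexity: O(n).

Answer: O(n)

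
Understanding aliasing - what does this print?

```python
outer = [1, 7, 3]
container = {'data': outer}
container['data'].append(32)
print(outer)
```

Key concept: dict holds reference to list.
Step by step:
`outer = [1, 7, 3]` → outer = [1, 7, 3]
`container = {'data': outer}` → container = {'data': [1, 7, 3]}
`container['data'].append(32)` → outer = [1, 7, 3, 32]; container = {'data': [1, 7, 3, 32]}
`print(outer)` → prints [1, 7, 3, 32]

Answer: [1, 7, 3, 32]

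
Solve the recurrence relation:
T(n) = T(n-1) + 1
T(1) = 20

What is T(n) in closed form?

Unrolling: T(n) = T(1) + 1·(n-1) = 20 + 1(n-1) = n + 19.

Answer: T(n) = n + 19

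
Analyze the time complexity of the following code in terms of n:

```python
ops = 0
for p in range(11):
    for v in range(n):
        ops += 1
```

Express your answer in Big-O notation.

Each loop level contributes: 1 × n. Multiplying the contributions gives O(n).

Answer: O(n)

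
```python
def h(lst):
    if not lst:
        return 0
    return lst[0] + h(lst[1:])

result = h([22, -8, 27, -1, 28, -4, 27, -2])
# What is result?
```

22 + (-8) + 27 + (-1) + 28 + (-4) + 27 + (-2) + 0 = 89

Answer: 89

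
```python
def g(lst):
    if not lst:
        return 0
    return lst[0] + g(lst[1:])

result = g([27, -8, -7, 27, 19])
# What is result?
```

27 + (-8) + (-7) + 27 + 19 + 0 = 58

Answer: 58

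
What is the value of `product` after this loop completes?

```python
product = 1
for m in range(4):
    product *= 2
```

2^4 = 16
`product` takes the values: 1 → 2 → 4 → 8 → 16

Answer: 16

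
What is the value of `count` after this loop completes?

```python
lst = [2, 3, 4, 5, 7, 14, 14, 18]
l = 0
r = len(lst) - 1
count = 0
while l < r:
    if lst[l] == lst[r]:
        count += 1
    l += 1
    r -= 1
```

Count matching pairs from ends
`count` takes the values: 0

Answer: 0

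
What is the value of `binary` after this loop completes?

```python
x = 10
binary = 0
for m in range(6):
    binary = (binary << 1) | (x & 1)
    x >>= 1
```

Reverse lowest 6 bits of 10
`binary` takes the values: 0 → 1 → 2 → 5 → 10 → 20

Answer: 20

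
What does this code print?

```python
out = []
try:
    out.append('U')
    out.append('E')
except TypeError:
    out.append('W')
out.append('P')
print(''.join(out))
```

Execution trace: 'U' (try body) → 'E' (try body, no exception) → 'P' (after the try/except). Output: UEP

Answer: UEP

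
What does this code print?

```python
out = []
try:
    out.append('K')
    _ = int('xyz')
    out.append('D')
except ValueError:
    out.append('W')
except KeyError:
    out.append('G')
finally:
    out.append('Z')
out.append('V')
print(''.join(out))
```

Execution trace: 'K' (try body) → 'W' (except ValueError) → 'Z' (finally) → 'V' (after the try/except). Output: KWZV

Answer: KWZV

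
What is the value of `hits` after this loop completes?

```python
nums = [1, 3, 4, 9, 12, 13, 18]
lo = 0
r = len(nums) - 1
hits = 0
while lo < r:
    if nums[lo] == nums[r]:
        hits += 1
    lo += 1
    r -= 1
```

Count matching pairs from ends
`hits` takes the values: 0

Answer: 0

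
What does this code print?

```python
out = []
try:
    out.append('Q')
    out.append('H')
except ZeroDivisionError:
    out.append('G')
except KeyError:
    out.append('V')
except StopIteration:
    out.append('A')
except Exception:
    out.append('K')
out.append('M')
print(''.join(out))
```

Execution trace: 'Q' (try body) → 'H' (try body, no exception) → 'M' (after the try/except). Output: QHM

Answer: QHM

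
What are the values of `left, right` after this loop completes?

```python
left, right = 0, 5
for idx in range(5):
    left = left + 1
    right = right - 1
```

left goes 0→5, right goes 5→0
`left, right` takes the values: (0, 5) → (1, 5) → (1, 4) → (2, 4) → (2, 3) → (3, 3) → (3, 2) → (4, 2) → (4, 1) → (5, 1) → (5, 0)

Answer: 5, 0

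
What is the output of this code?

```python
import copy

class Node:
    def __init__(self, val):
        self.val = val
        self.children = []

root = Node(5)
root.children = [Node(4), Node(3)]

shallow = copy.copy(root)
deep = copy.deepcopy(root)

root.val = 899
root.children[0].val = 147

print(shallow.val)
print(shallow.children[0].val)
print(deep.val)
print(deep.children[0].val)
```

Key concept: deep copy with custom objects.
Step by step:
`root = Node(5)` → root = Node(val=5, children=[])
`root.children = [Node(4), Node(3)]` → root = Node(val=5, children=[Node(val=4, children=[]), Node(val=3, children=[])])
`shallow = copy.copy(root)` → shallow = Node(val=5, children=[Node(val=4, children=[]), Node(val=3, children=[])])
`deep = copy.deepcopy(root)` → deep = Node(val=5, children=[Node(val=4, children=[]), Node(val=3, children=[])])
`root.val = 899` → root = Node(val=899, children=[Node(val=4, children=[]), Node(val=3, children=[])])
`root.children[0].val = 147` → root = Node(val=899, children=[Node(val=147, children=[]), Node(val=3, children=[])]); shallow = Node(val=5, children=[Node(val=147, children=[]), Node(val=3, children=[])])
`print(shallow.val)` → prints 5
`print(shallow.children[0].val)` → prints 147
`print(deep.val)` → prints 5
`print(deep.children[0].val)` → prints 4

Answer:
5
147
5
4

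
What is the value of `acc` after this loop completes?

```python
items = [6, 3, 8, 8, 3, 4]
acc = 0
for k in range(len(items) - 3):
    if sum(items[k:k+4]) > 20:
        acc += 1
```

Count windows with sum > 20
`acc` takes the values: 0 → 1 → 2 → 3

Answer: 3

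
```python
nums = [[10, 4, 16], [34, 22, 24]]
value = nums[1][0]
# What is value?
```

Trace:
`nums = [[10, 4, 16], [34, 22, 24]]` → nums = [[10, 4, 16], [34, 22, 24]]
`value = nums[1][0]` → value = 34
So value = 34

Answer: 34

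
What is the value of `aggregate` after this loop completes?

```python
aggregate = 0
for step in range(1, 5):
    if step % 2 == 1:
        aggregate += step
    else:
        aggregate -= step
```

Add odd, subtract even
`aggregate` takes the values: 0 → 1 → -1 → 2 → -2

Answer: -2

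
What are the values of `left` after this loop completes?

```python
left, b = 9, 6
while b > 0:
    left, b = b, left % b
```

GCD of 9 and 6
`left` takes the values: 9 → 6 → 3

Answer: 3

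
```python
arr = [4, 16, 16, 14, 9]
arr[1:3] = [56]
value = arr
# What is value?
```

Trace:
`arr = [4, 16, 16, 14, 9]` → arr = [4, 16, 16, 14, 9]
`arr[1:3] = [56]` → arr = [4, 56, 14, 9]
`value = arr` → value = [4, 56, 14, 9]
So value = [4, 56, 14, 9]

Answer: [4, 56, 14, 9]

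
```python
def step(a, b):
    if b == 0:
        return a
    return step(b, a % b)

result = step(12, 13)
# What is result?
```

step(12, 13) -> step(13, 12) -> step(12, 1) -> step(1, 0) -> 1

Answer: 1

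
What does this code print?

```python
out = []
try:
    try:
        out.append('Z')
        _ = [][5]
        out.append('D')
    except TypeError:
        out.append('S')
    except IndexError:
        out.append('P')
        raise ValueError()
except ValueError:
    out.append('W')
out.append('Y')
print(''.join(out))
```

Execution trace: 'Z' (inner try body) → 'P' (inner except IndexError) → 'W' (outer except ValueError) → 'Y' (after the try/except). Output: ZPWY

Answer: ZPWY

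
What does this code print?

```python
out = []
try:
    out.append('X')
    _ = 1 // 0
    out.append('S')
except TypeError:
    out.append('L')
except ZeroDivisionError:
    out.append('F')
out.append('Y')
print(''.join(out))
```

Execution trace: 'X' (try body) → 'F' (except ZeroDivisionError) → 'Y' (after the try/except). Output: XFY

Answer: XFY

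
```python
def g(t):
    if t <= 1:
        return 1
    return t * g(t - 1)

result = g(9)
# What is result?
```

g(9) = 9 * 8 * 7 * 6 * 5 * 4 * 3 * 2 * 1 = 362880

Answer: 362880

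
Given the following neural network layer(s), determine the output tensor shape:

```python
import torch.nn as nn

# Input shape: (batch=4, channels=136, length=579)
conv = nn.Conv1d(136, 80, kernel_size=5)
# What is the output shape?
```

Input: (4, 136, 579) -> Output: (4, 80, 575)

Answer: (4, 80, 575)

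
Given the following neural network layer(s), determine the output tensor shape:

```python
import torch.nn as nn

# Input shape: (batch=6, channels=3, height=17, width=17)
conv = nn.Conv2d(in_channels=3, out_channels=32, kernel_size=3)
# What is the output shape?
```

Input: (6, 3, 17, 17) -> Output: (6, 32, 15, 15)

Answer: (6, 32, 15, 15)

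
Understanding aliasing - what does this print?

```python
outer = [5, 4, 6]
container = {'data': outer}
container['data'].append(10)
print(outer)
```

Key concept: dict holds reference to list.
Step by step:
`outer = [5, 4, 6]` → outer = [5, 4, 6]
`container = {'data': outer}` → container = {'data': [5, 4, 6]}
`container['data'].append(10)` → outer = [5, 4, 6, 10]; container = {'data': [5, 4, 6, 10]}
`print(outer)` → prints [5, 4, 6, 10]

Answer: [5, 4, 6, 10]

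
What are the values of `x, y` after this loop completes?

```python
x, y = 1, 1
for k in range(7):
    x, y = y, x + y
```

Fibonacci: after 7 iterations
`x, y` takes the values: (1, 1) → (1, 2) → (2, 3) → (3, 5) → (5, 8) → (8, 13) → (13, 21) → (21, 34)

Answer: 21, 34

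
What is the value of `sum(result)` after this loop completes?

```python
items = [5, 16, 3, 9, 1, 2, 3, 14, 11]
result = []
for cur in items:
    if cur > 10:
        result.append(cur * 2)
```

Sum of doubled values > 10
`result` takes the values: [] → [32] → [32, 28] → [32, 28, 22]
So `sum(result)` = 82

Answer: 82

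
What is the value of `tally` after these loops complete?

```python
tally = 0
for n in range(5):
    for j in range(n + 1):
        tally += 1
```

Triangle: 1 + 2 + ... + 5
`tally` takes the values: 0 → 1 → 2 → 3 → 4 → 5 → 6 → 7 → 8 → 9 → 10 → 11 → 12 → 13 → 14 → 15

Answer: 15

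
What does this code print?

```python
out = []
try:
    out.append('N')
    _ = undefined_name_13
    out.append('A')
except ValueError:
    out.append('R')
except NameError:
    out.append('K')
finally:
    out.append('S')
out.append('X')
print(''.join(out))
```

Execution trace: 'N' (try body) → 'K' (except NameError) → 'S' (finally) → 'X' (after the try/except). Output: NKSX

Answer: NKSX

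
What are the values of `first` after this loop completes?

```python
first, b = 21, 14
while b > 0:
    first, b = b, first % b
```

GCD of 21 and 14
`first` takes the values: 21 → 14 → 7

Answer: 7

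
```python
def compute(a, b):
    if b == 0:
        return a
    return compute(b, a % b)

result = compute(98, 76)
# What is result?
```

compute(98, 76) -> compute(76, 22) -> compute(22, 10) -> compute(10, 2) -> compute(2, 0) -> 2

Answer: 2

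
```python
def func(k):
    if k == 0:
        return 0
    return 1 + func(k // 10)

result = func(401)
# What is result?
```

Count of digits of 401: 3

Answer: 3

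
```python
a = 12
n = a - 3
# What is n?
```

Trace:
`a = 12` → a = 12
`n = a - 3` → n = 9
So n = 9

Answer: 9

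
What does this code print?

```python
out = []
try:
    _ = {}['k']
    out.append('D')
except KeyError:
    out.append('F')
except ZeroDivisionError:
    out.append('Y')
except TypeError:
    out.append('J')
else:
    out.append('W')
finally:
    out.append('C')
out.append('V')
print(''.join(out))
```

Execution trace: 'F' (except KeyError) → 'C' (finally) → 'V' (after the try/except). Output: FCV

Answer: FCV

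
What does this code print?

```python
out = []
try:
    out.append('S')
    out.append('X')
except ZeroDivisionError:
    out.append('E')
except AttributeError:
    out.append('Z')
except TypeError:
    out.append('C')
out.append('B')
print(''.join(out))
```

Execution trace: 'S' (try body) → 'X' (try body, no exception) → 'B' (after the try/except). Output: SXB

Answer: SXB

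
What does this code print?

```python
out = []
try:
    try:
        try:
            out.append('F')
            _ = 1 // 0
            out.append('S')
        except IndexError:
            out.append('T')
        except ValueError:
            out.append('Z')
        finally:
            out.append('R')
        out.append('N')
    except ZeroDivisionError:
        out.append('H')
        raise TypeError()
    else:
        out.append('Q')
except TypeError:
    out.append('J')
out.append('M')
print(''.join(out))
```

Execution trace: 'F' (inner try body) → 'R' (inner finally) → 'H' (except ZeroDivisionError) → 'J' (outer except TypeError) → 'M' (after the try/except). Output: FRHJM

Answer: FRHJM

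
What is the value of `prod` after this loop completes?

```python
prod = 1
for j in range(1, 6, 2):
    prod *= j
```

Product of 1, 3, 5, ... up to 5
`prod` takes the values: 1 → 3 → 15

Answer: 15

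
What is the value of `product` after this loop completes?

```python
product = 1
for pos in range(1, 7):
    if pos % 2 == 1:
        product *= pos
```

Product of odd numbers 1 to 6
`product` takes the values: 1 → 3 → 15

Answer: 15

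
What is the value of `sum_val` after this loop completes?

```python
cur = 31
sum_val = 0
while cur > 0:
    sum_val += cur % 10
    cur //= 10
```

Sum digits of 31
`sum_val` takes the values: 0 → 1 → 4

Answer: 4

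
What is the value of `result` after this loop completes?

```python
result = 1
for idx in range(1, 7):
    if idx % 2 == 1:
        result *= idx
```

Product of odd numbers 1 to 6
`result` takes the values: 1 → 3 → 15

Answer: 15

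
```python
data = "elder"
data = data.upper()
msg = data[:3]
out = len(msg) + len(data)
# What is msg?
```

Trace:
`data = "elder"` → data = 'elder'
`data = data.upper()` → data = 'ELDER'
`msg = data[:3]` → msg = 'ELD'
`out = len(msg) + len(data)` → out = 8
So msg = 'ELD'

Answer: 'ELD'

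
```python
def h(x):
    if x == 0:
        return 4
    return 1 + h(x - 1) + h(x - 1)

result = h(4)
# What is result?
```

h(x) = 1 + 2·h(x-1), h(0)=4. Closed form: (4+1)·2^4 - 1 = 79.

Answer: 79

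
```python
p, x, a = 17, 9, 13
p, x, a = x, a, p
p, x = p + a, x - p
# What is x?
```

Trace:
`p, x, a = 17, 9, 13` → p = 17; x = 9; a = 13
`p, x, a = x, a, p` → p = 9; x = 13; a = 17
`p, x = p + a, x - p` → p = 26; x = 4
So x = 4

Answer: 4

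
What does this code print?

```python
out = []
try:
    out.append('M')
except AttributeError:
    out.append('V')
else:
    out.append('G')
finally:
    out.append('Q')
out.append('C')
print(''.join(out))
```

Execution trace: 'M' (try body, no exception) → 'G' (else) → 'Q' (finally) → 'C' (after the try/except). Output: MGQC

Answer: MGQC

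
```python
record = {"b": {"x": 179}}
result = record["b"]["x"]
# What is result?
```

Trace:
`record = {"b": {"x": 179}}` → record = {'b': {'x': 179}}
`result = record["b"]["x"]` → result = 179
So result = 179

Answer: 179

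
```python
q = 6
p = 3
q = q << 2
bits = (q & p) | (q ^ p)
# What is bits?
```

Trace:
`q = 6` → q = 6
`p = 3` → p = 3
`q = q << 2` → q = 24
`bits = (q & p) | (q ^ p)` → bits = 27
So bits = 27

Answer: 27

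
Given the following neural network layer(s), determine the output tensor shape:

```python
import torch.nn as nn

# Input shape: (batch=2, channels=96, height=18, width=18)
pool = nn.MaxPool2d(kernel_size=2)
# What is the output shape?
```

Input: (2, 96, 18, 18) -> Output: (2, 96, 9, 9)

Answer: (2, 96, 9, 9)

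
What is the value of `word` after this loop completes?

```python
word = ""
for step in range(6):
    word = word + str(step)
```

Concatenate digits 0 to 5
`word` takes the values: "" → "0" → "01" → "012" → "0123" → "01234" → "012345"

Answer: "012345"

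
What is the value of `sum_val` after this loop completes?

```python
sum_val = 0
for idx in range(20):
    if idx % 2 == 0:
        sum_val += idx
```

Sum of even numbers 0 to 19
`sum_val` takes the values: 0 → 2 → 6 → 12 → 20 → 30 → 42 → 56 → 72 → 90

Answer: 90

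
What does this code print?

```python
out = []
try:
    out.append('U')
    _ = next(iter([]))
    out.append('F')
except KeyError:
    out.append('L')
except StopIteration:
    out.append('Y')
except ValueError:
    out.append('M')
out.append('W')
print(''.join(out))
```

Execution trace: 'U' (try body) → 'Y' (except StopIteration) → 'W' (after the try/except). Output: UYW

Answer: UYW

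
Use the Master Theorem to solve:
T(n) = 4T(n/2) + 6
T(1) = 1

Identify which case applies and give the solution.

a=4, b=2, f(n)=6. log_2(4) = 2. Since c=0 < 2, Case 1 applies: T(n) = Θ(n^log_b(a)) = O(n^2).

Answer: O(n^2) - Case 1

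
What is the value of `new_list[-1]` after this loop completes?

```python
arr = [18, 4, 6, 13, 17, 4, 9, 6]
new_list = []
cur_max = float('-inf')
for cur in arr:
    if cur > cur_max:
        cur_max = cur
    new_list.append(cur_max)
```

Running max ends at 18
`new_list` takes the values: [] → [18] → [18, 18] → [18, 18, 18] → [18, 18, 18, 18] → [18, 18, 18, 18, 18] → [18, 18, 18, 18, 18, 18] → [18, 18, 18, 18, 18, 18, 18] → [18, 18, 18, 18, 18, 18, 18, 18]
So `new_list[-1]` = 18

Answer: 18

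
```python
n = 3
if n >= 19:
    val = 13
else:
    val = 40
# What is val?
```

Trace:
`n = 3` → n = 3
`if n >= 19: ...` → n >= 19 is False, take else branch → val = 40
So val = 40

Answer: 40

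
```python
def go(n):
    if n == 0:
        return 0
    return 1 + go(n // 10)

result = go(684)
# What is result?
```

Count of digits of 684: 3

Answer: 3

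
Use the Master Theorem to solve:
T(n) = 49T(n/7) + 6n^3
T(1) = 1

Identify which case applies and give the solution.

a=49, b=7, f(n)=6n^3. log_7(49) = 2. Since c=3 > 2 and the regularity condition holds (49(n/7)^3 = (49/7^3)n^3 with 49/7^3 < 1), Case 3 applies: T(n) = Θ(f(n)) = O(n^3).

Answer: O(n^3) - Case 3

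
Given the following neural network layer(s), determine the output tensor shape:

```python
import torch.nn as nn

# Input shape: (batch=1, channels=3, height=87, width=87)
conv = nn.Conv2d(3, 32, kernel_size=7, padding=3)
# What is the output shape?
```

Input: (1, 3, 87, 87) -> Output: (1, 32, 87, 87)

Answer: (1, 32, 87, 87)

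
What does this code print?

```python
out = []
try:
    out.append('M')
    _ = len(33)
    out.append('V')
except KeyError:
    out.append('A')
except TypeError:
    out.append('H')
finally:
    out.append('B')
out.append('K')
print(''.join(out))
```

Execution trace: 'M' (try body) → 'H' (except TypeError) → 'B' (finally) → 'K' (after the try/except). Output: MHBK

Answer: MHBK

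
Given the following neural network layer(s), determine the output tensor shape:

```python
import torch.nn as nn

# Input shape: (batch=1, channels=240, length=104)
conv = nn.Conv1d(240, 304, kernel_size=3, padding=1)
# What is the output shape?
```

Input: (1, 240, 104) -> Output: (1, 304, 104)

Answer: (1, 304, 104)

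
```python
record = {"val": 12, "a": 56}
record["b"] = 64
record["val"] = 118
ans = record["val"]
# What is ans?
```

Trace:
`record = {"val": 12, "a": 56}` → record = {'val': 12, 'a': 56}
`record["b"] = 64` → record = {'val': 12, 'a': 56, 'b': 64}
`record["val"] = 118` → record = {'val': 118, 'a': 56, 'b': 64}
`ans = record["val"]` → ans = 118
So ans = 118

Answer: 118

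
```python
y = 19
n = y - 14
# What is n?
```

Trace:
`y = 19` → y = 19
`n = y - 14` → n = 5
So n = 5

Answer: 5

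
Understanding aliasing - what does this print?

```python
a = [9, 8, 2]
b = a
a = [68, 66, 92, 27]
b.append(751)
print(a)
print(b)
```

Key concept: rebinding vs mutation: a is rebound to a new list, b still points at the original.
Step by step:
`a = [9, 8, 2]` → a = [9, 8, 2]
`b = a` → b = [9, 8, 2] (same object as a)
`a = [68, 66, 92, 27]` → a = [68, 66, 92, 27]
`b.append(751)` → b = [9, 8, 2, 751]
`print(a)` → prints [68, 66, 92, 27]
`print(b)` → prints [9, 8, 2, 751]

Answer:
[68, 66, 92, 27]
[9, 8, 2, 751]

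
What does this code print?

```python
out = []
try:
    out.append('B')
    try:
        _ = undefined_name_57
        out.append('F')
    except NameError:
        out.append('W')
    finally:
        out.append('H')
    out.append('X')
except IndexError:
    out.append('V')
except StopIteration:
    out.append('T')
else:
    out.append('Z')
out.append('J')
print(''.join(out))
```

Execution trace: 'B' (try body) → 'W' (inner except NameError) → 'H' (inner finally) → 'X' (try body, no exception) → 'Z' (else) → 'J' (after the try/except). Output: BWHXZJ

Answer: BWHXZJ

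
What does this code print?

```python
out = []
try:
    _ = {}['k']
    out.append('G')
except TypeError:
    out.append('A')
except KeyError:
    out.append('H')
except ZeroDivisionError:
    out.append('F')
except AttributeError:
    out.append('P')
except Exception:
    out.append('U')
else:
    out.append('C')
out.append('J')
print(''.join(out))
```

Execution trace: 'H' (except KeyError) → 'J' (after the try/except). Output: HJ

Answer: HJ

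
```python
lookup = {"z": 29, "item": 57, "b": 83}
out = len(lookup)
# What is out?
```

Trace:
`lookup = {"z": 29, "item": 57, "b": 83}` → lookup = {'z': 29, 'item': 57, 'b': 83}
`out = len(lookup)` → out = 3
So out = 3

Answer: 3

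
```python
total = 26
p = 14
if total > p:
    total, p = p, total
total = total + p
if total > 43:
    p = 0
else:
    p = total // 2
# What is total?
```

Trace:
`total = 26` → total = 26
`p = 14` → p = 14
`if total > p: ...` → total > p is True → total = 14; p = 26
`total = total + p` → total = 40
`if total > 43: ...` → total > 43 is False, take else branch → p = 20
So total = 40

Answer: 40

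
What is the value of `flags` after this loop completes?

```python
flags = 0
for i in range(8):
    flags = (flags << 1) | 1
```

Build 8 consecutive 1-bits: 0b11111111
`flags` takes the values: 0 → 1 → 3 → 7 → 15 → 31 → 63 → 127 → 255

Answer: 255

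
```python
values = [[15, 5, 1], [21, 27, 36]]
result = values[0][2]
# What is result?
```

Trace:
`values = [[15, 5, 1], [21, 27, 36]]` → values = [[15, 5, 1], [21, 27, 36]]
`result = values[0][2]` → result = 1
So result = 1

Answer: 1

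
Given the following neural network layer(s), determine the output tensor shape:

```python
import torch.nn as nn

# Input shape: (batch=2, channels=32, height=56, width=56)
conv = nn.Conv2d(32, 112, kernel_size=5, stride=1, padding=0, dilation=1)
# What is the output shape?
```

Input: (2, 32, 56, 56) -> Output: (2, 112, 52, 52)

Answer: (2, 112, 52, 52)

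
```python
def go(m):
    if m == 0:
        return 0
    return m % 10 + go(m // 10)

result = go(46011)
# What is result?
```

Sum of digits of 46011: 1 + 1 + 0 + 6 + 4 = 12

Answer: 12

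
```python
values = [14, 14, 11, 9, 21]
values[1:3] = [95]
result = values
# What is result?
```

Trace:
`values = [14, 14, 11, 9, 21]` → values = [14, 14, 11, 9, 21]
`values[1:3] = [95]` → values = [14, 95, 9, 21]
`result = values` → result = [14, 95, 9, 21]
So result = [14, 95, 9, 21]

Answer: [14, 95, 9, 21]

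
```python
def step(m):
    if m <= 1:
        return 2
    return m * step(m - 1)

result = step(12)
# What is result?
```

step(12) = 12 * 11 * 10 * 9 * 8 * 7 * 6 * 5 * 4 * 3 * 2 * 2 = 958003200

Answer: 958003200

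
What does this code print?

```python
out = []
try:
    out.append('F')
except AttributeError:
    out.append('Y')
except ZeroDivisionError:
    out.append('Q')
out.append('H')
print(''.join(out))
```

Execution trace: 'F' (try body, no exception) → 'H' (after the try/except). Output: FH

Answer: FH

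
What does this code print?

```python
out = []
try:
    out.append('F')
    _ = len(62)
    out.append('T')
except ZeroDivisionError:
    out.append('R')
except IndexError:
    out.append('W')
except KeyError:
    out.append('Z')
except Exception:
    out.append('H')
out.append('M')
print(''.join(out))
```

Execution trace: 'F' (try body) → 'H' (except Exception) → 'M' (after the try/except). Output: FHM

Answer: FHM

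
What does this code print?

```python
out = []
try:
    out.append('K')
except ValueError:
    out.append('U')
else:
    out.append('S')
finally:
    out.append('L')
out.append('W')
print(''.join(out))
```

Execution trace: 'K' (try body, no exception) → 'S' (else) → 'L' (finally) → 'W' (after the try/except). Output: KSLW

Answer: KSLW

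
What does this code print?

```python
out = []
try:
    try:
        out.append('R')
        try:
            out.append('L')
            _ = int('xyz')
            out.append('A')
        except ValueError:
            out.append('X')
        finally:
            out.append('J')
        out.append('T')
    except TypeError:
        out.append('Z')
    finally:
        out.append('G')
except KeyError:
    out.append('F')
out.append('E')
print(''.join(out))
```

Execution trace: 'R' (try body) → 'L' (inner try body) → 'X' (inner except ValueError) → 'J' (inner finally) → 'T' (try body, no exception) → 'G' (finally) → 'E' (after the try/except). Output: RLXJTGE

Answer: RLXJTGE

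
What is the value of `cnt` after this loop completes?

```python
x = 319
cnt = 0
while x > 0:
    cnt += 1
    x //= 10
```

Count digits by repeated division by 10
`cnt` takes the values: 0 → 1 → 2 → 3

Answer: 3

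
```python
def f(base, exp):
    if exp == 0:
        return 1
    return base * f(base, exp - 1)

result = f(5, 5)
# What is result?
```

f(5, 5) = 5 * 5 * 5 * 5 * 5 = 3125

Answer: 3125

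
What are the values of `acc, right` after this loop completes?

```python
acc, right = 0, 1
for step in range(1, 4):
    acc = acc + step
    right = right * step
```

Sum and factorial of 1 to 3
`acc, right` takes the values: (0, 1) → (1, 1) → (3, 1) → (3, 2) → (6, 2) → (6, 6)

Answer: 6, 6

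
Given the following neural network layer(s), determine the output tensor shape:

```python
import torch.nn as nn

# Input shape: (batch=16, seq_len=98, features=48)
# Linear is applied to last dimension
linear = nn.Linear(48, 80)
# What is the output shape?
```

Input: (16, 98, 48) -> Output: (16, 98, 80)

Answer: (16, 98, 80)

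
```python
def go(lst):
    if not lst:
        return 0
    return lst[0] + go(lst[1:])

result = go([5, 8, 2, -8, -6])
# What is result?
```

5 + 8 + 2 + (-8) + (-6) + 0 = 1

Answer: 1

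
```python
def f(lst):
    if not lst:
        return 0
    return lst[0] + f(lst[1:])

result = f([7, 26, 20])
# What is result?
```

7 + 26 + 20 + 0 = 53

Answer: 53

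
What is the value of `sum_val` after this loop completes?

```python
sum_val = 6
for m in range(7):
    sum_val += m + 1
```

Start at 6, add 1 to 7 = 34
`sum_val` takes the values: 6 → 7 → 9 → 12 → 16 → 21 → 27 → 34

Answer: 34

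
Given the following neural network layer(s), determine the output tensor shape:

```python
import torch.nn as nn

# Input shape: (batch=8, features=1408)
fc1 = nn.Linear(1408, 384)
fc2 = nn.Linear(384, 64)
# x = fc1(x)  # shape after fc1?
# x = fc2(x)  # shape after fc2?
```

Input: (8, 1408) -> after fc1: (8, 384) -> Output: (8, 64)

Answer: (8, 64)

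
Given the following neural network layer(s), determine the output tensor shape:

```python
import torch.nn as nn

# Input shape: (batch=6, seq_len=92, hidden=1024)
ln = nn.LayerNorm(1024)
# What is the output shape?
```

Input: (6, 92, 1024) -> Output: (6, 92, 1024)

Answer: (6, 92, 1024)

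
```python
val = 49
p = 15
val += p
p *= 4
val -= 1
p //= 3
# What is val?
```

Trace:
`val = 49` → val = 49
`p = 15` → p = 15
`val += p` → val = 64
`p *= 4` → p = 60
`val -= 1` → val = 63
`p //= 3` → p = 20
So val = 63

Answer: 63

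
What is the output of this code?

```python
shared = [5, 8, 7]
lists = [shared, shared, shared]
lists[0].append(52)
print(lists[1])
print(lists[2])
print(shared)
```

Key concept: list of same reference.
Step by step:
`shared = [5, 8, 7]` → shared = [5, 8, 7]
`lists = [shared, shared, shared]` → lists = [[5, 8, 7], [5, 8, 7], [5, 8, 7]]
`lists[0].append(52)` → shared = [5, 8, 7, 52]; lists = [[5, 8, 7, 52], [5, 8, 7, 52], [5, 8, 7, 52]]
`print(lists[1])` → prints [5, 8, 7, 52]
`print(lists[2])` → prints [5, 8, 7, 52]
`print(shared)` → prints [5, 8, 7, 52]

Answer:
[5, 8, 7, 52]
[5, 8, 7, 52]
[5, 8, 7, 52]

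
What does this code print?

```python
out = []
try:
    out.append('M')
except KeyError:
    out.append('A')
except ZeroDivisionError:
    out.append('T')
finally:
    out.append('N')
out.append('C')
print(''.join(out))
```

Execution trace: 'M' (try body, no exception) → 'N' (finally) → 'C' (after the try/except). Output: MNC

Answer: MNC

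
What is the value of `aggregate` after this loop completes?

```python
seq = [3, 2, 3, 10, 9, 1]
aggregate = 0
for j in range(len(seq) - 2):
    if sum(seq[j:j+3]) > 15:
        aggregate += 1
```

Count windows with sum > 15
`aggregate` takes the values: 0 → 1 → 2

Answer: 2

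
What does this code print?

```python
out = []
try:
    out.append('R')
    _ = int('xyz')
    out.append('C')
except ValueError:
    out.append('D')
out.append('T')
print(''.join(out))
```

Execution trace: 'R' (try body) → 'D' (except ValueError) → 'T' (after the try/except). Output: RDT

Answer: RDT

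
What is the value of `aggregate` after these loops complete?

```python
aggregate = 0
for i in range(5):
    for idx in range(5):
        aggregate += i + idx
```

Sum of all i+idx for i,idx in 5x5
`aggregate` takes the values: 0 → 1 → 3 → 6 → 10 → 11 → 13 → 16 → 20 → 25 → 27 → 30 → 34 → 39 → 45 → 48 → 52 → 57 → 63 → 70 → 74 → 79 → 85 → 92 → 100

Answer: 100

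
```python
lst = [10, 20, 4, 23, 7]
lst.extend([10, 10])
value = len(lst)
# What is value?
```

Trace:
`lst = [10, 20, 4, 23, 7]` → lst = [10, 20, 4, 23, 7]
`lst.extend([10, 10])` → lst = [10, 20, 4, 23, 7, 10, 10]
`value = len(lst)` → value = 7
So value = 7

Answer: 7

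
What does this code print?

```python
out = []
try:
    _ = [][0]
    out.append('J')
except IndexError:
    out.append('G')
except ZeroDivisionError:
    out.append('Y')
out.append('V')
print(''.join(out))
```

Execution trace: 'G' (except IndexError) → 'V' (after the try/except). Output: GV

Answer: GV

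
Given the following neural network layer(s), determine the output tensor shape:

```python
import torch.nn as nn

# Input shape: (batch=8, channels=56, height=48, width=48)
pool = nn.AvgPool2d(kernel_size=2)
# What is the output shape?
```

Input: (8, 56, 48, 48) -> Output: (8, 56, 24, 24)

Answer: (8, 56, 24, 24)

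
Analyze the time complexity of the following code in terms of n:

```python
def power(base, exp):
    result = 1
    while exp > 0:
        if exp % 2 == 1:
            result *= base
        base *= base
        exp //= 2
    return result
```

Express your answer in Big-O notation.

This is Exponentiation by squaring. Time complexity: O(log n).

Answer: O(log n)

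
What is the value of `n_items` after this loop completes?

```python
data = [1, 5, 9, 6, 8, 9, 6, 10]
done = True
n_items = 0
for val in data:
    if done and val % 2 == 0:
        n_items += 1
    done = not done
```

Count even values at even positions
`n_items` takes the values: 0 → 1 → 2

Answer: 2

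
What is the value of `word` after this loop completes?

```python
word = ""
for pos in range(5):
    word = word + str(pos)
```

Concatenate digits 0 to 4
`word` takes the values: "" → "0" → "01" → "012" → "0123" → "01234"

Answer: "01234"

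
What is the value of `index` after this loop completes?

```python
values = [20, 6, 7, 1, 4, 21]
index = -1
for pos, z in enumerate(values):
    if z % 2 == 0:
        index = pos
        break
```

First even number index in [20, 6, 7, 1, 4, 21]
`index` takes the values: -1 → 0

Answer: 0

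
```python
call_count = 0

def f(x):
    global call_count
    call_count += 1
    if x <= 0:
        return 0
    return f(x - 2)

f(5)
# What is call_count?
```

Linear recursion stepping by 2: 4 calls from x=5 down to ≤0.

Answer: 4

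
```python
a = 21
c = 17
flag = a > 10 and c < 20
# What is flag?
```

Trace:
`a = 21` → a = 21
`c = 17` → c = 17
`flag = a > 10 and c < 20` → flag = True
So flag = True

Answer: True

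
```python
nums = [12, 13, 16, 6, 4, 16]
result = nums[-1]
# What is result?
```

Trace:
`nums = [12, 13, 16, 6, 4, 16]` → nums = [12, 13, 16, 6, 4, 16]
`result = nums[-1]` → result = 16
So result = 16

Answer: 16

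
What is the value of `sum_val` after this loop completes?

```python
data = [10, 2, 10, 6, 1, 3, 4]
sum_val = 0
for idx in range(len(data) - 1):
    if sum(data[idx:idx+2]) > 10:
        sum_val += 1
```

Count windows with sum > 10
`sum_val` takes the values: 0 → 1 → 2 → 3

Answer: 3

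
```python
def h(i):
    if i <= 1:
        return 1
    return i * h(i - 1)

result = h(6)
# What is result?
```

h(6) = 6 * 5 * 4 * 3 * 2 * 1 = 720

Answer: 720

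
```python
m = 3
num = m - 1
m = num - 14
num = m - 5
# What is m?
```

Trace:
`m = 3` → m = 3
`num = m - 1` → num = 2
`m = num - 14` → m = -12
`num = m - 5` → num = -17
So m = -12

Answer: -12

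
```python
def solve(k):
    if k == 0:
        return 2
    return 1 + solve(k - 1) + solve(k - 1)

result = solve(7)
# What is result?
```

solve(k) = 1 + 2·solve(k-1), solve(0)=2. Closed form: (2+1)·2^7 - 1 = 383.

Answer: 383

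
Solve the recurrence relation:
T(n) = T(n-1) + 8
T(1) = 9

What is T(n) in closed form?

Unrolling: T(n) = T(1) + 8·(n-1) = 9 + 8(n-1) = 8n + 1.

Answer: T(n) = 8n + 1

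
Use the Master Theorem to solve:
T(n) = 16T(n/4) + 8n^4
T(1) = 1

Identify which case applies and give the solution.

a=16, b=4, f(n)=8n^4. log_4(16) = 2. Since c=4 > 2 and the regularity condition holds (16(n/4)^4 = (16/4^4)n^4 with 16/4^4 < 1), Case 3 applies: T(n) = Θ(f(n)) = O(n^4).

Answer: O(n^4) - Case 3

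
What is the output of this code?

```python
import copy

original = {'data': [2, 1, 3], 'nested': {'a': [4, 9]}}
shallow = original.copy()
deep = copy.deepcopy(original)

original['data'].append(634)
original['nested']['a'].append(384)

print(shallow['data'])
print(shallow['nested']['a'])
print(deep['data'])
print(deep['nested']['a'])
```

Key concept: comparing shallow vs deep copy.
Step by step:
`original = {'data': [2, 1, 3], 'nested': {'a': [4, 9]}}` → original = {'data': [2, 1, 3], 'nested': {'a': [4, 9]}}
`shallow = original.copy()` → shallow = {'data': [2, 1, 3], 'nested': {'a': [4, 9]}}
`deep = copy.deepcopy(original)` → deep = {'data': [2, 1, 3], 'nested': {'a': [4, 9]}}
`original['data'].append(634)` → original = {'data': [2, 1, 3, 634], 'nested': {'a': [4, 9]}}; shallow = {'data': [2, 1, 3, 634], 'nested': {'a': [4, 9]}}
`original['nested']['a'].append(384)` → original = {'data': [2, 1, 3, 634], 'nested': {'a': [4, 9, 384]}}; shallow = {'data': [2, 1, 3, 634], 'nested': {'a': [4, 9, 384]}}
`print(shallow['data'])` → prints [2, 1, 3, 634]
`print(shallow['nested']['a'])` → prints [4, 9, 384]
`print(deep['data'])` → prints [2, 1, 3]
`print(deep['nested']['a'])` → prints [4, 9]

Answer:
[2, 1, 3, 634]
[4, 9, 384]
[2, 1, 3]
[4, 9]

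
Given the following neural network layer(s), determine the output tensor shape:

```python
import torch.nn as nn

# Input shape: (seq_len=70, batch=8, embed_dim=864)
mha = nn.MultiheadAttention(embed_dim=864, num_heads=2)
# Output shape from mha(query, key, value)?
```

Input: (70, 8, 864) -> Output: (70, 8, 864)

Answer: (70, 8, 864)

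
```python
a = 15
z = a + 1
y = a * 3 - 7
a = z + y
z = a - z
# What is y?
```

Trace:
`a = 15` → a = 15
`z = a + 1` → z = 16
`y = a * 3 - 7` → y = 38
`a = z + y` → a = 54
`z = a - z` → z = 38
So y = 38

Answer: 38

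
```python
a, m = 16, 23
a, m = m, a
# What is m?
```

Trace:
`a, m = 16, 23` → a = 16; m = 23
`a, m = m, a` → a = 23; m = 16
So m = 16

Answer: 16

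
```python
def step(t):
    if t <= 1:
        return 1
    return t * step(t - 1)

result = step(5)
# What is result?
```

step(5) = 5 * 4 * 3 * 2 * 1 = 120

Answer: 120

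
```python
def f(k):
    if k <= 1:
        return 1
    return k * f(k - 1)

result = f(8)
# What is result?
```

f(8) = 8 * 7 * 6 * 5 * 4 * 3 * 2 * 1 = 40320

Answer: 40320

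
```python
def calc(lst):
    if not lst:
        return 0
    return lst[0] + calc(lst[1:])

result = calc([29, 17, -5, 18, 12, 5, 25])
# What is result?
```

29 + 17 + (-5) + 18 + 12 + 5 + 25 + 0 = 101

Answer: 101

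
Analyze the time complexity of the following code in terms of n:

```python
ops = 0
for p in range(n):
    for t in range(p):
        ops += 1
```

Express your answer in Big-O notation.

Each loop level contributes: n × n. Multiplying the contributions gives O(n^2).

Answer: O(n^2)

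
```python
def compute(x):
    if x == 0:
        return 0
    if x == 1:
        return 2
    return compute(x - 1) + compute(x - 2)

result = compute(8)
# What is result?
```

Build up from base cases: compute(0)=0, compute(1)=2, compute(2)=2, compute(3)=4, compute(4)=6, compute(5)=10, compute(6)=16, ..., compute(8)=42

Answer: 42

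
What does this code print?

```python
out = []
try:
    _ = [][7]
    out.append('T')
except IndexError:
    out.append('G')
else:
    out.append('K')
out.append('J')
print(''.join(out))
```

Execution trace: 'G' (except IndexError) → 'J' (after the try/except). Output: GJ

Answer: GJ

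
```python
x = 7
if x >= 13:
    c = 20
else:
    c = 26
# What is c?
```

Trace:
`x = 7` → x = 7
`if x >= 13: ...` → x >= 13 is False, take else branch → c = 26
So c = 26

Answer: 26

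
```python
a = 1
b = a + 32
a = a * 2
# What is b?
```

Trace:
`a = 1` → a = 1
`b = a + 32` → b = 33
`a = a * 2` → a = 2
So b = 33

Answer: 33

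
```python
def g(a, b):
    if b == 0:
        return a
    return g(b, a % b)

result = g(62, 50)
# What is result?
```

g(62, 50) -> g(50, 12) -> g(12, 2) -> g(2, 0) -> 2

Answer: 2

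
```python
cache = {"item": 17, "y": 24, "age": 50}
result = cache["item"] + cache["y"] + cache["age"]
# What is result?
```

Trace:
`cache = {"item": 17, "y": 24, "age": 50}` → cache = {'item': 17, 'y': 24, 'age': 50}
`result = cache["item"] + cache["y"] + cache["age"]` → result = 91
So result = 91

Answer: 91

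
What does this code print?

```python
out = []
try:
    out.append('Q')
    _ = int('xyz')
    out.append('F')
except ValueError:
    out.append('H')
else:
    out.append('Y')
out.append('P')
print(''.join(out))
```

Execution trace: 'Q' (try body) → 'H' (except ValueError) → 'P' (after the try/except). Output: QHP

Answer: QHP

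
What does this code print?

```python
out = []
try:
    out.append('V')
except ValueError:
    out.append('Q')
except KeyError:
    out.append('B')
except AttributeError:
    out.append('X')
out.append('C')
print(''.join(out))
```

Execution trace: 'V' (try body, no exception) → 'C' (after the try/except). Output: VC

Answer: VC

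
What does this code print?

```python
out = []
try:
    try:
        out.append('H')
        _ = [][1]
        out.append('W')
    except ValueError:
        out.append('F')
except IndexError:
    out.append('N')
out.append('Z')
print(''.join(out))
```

Execution trace: 'H' (try body) → 'N' (outer except IndexError) → 'Z' (after the try/except). Output: HNZ

Answer: HNZ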